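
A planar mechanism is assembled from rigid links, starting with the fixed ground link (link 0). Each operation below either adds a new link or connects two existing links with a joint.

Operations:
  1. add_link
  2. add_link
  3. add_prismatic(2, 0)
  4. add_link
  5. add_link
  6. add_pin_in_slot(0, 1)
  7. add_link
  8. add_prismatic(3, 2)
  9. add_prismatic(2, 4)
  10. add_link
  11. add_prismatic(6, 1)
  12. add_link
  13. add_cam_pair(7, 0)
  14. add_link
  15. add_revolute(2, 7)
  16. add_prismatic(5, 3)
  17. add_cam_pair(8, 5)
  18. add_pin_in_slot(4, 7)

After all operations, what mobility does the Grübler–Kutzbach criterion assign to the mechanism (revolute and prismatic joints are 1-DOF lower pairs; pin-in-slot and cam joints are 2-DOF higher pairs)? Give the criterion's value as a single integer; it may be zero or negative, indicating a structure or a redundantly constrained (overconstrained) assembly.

L=1 J1=0 J2=0
add link → L=2 J1=0 J2=0
add link → L=3 J1=0 J2=0
P@2,0 dof=1 J1 → L=3 J1=1 J2=0
add link → L=4 J1=1 J2=0
add link → L=5 J1=1 J2=0
PS@0,1 dof=2 J2 → L=5 J1=1 J2=1
add link → L=6 J1=1 J2=1
P@3,2 dof=1 J1 → L=6 J1=2 J2=1
P@2,4 dof=1 J1 → L=6 J1=3 J2=1
add link → L=7 J1=3 J2=1
P@6,1 dof=1 J1 → L=7 J1=4 J2=1
add link → L=8 J1=4 J2=1
C@7,0 dof=2 J2 → L=8 J1=4 J2=2
add link → L=9 J1=4 J2=2
R@2,7 dof=1 J1 → L=9 J1=5 J2=2
P@5,3 dof=1 J1 → L=9 J1=6 J2=2
C@8,5 dof=2 J2 → L=9 J1=6 J2=3
PS@4,7 dof=2 J2 → L=9 J1=6 J2=4
M=3(L−1)−2J1−J2=3·8−2·6−4=8

M = 8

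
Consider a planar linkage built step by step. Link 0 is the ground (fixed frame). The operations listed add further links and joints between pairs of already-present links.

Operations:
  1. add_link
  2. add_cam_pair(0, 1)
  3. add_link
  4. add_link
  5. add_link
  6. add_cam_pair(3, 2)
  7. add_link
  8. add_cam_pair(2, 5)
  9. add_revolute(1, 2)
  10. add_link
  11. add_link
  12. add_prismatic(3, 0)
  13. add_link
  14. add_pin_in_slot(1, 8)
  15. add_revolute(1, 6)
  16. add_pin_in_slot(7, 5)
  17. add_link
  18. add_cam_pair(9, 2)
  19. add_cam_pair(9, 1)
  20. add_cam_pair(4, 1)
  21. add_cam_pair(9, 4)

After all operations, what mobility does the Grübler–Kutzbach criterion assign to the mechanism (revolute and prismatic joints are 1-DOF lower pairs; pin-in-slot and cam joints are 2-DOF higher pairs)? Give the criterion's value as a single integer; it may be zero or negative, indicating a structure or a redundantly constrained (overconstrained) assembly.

(L,J1,J2)=(1,0,0); link0 fixed
link1: (2,0,0)
C 0-1 [J2]: (2,0,1)
link2: (3,0,1)
link3: (4,0,1)
link4: (5,0,1)
C 3-2 [J2]: (5,0,2)
link5: (6,0,2)
C 2-5 [J2]: (6,0,3)
R 1-2 [J1]: (6,1,3)
link6: (7,1,3)
link7: (8,1,3)
P 3-0 [J1]: (8,2,3)
link8: (9,2,3)
PS 1-8 [J2]: (9,2,4)
R 1-6 [J1]: (9,3,4)
PS 7-5 [J2]: (9,3,5)
link9: (10,3,5)
C 9-2 [J2]: (10,3,6)
C 9-1 [J2]: (10,3,7)
C 4-1 [J2]: (10,3,8)
C 9-4 [J2]: (10,3,9)
Grübler: 3·9 − 2·3 − 9 = 12

M = 12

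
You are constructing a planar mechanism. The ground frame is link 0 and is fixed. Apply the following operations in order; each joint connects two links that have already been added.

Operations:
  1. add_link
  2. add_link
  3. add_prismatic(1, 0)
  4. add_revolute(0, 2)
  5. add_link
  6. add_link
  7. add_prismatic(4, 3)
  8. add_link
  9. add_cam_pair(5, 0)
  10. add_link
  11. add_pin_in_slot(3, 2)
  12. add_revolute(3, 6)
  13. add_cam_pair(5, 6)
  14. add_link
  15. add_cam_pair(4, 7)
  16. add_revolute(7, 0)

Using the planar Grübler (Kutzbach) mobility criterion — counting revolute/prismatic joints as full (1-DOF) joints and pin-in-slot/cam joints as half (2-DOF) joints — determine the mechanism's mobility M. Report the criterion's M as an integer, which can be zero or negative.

link 0 = ground. State L|J1|J2 = 1|0|0
+link1  2|0|0
+link2  3|0|0
P(1,0) f=1→J1  3|1|0
R(0,2) f=1→J1  3|2|0
+link3  4|2|0
+link4  5|2|0
P(4,3) f=1→J1  5|3|0
+link5  6|3|0
C(5,0) f=2→J2  6|3|1
+link6  7|3|1
PS(3,2) f=2→J2  7|3|2
R(3,6) f=1→J1  7|4|2
C(5,6) f=2→J2  7|4|3
+link7  8|4|3
C(4,7) f=2→J2  8|4|4
R(7,0) f=1→J1  8|5|4
M = 3(8−1)−2·5−4 = 21−10−4 = 7

M = 7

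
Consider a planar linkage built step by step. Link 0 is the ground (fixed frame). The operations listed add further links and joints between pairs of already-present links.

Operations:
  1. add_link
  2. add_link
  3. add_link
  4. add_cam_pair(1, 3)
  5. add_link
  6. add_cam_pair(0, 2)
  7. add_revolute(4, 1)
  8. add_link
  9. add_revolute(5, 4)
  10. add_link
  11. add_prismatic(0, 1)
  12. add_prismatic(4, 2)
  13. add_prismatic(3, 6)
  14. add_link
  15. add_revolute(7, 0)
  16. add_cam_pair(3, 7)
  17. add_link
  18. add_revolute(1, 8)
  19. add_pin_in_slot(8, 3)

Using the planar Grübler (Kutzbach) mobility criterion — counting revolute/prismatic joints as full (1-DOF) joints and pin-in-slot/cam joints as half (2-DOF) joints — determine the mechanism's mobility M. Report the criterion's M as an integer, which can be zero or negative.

M = 6

[1;0;0] (link 0 is ground)
L+ [2;0;0]
L+ [3;0;0]
L+ [4;0;0]
C(1,3)∈J2 [4;0;1]
L+ [5;0;1]
C(0,2)∈J2 [5;0;2]
R(4,1)∈J1 [5;1;2]
L+ [6;1;2]
R(5,4)∈J1 [6;2;2]
L+ [7;2;2]
P(0,1)∈J1 [7;3;2]
P(4,2)∈J1 [7;4;2]
P(3,6)∈J1 [7;5;2]
L+ [8;5;2]
R(7,0)∈J1 [8;6;2]
C(3,7)∈J2 [8;6;3]
L+ [9;6;3]
R(1,8)∈J1 [9;7;3]
PS(8,3)∈J2 [9;7;4]
mobility = 24 − 14 − 4 = 6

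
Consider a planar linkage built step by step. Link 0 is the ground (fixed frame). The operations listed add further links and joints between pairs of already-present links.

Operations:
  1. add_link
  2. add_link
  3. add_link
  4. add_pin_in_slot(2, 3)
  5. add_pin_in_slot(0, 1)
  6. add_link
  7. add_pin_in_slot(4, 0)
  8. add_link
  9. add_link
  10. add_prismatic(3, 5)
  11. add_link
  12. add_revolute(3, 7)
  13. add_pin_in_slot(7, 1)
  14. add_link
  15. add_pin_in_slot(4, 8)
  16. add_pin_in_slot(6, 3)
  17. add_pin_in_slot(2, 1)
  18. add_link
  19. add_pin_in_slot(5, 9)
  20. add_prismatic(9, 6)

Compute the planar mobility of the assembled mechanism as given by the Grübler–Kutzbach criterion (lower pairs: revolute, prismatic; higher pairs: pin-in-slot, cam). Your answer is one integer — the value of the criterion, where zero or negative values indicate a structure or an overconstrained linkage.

M = 13

(L,J1,J2)=(1,0,0); link0 fixed
link1: (2,0,0)
link2: (3,0,0)
link3: (4,0,0)
PS 2-3 [J2]: (4,0,1)
PS 0-1 [J2]: (4,0,2)
link4: (5,0,2)
PS 4-0 [J2]: (5,0,3)
link5: (6,0,3)
link6: (7,0,3)
P 3-5 [J1]: (7,1,3)
link7: (8,1,3)
R 3-7 [J1]: (8,2,3)
PS 7-1 [J2]: (8,2,4)
link8: (9,2,4)
PS 4-8 [J2]: (9,2,5)
PS 6-3 [J2]: (9,2,6)
PS 2-1 [J2]: (9,2,7)
link9: (10,2,7)
PS 5-9 [J2]: (10,2,8)
P 9-6 [J1]: (10,3,8)
Grübler: 3·9 − 2·3 − 8 = 13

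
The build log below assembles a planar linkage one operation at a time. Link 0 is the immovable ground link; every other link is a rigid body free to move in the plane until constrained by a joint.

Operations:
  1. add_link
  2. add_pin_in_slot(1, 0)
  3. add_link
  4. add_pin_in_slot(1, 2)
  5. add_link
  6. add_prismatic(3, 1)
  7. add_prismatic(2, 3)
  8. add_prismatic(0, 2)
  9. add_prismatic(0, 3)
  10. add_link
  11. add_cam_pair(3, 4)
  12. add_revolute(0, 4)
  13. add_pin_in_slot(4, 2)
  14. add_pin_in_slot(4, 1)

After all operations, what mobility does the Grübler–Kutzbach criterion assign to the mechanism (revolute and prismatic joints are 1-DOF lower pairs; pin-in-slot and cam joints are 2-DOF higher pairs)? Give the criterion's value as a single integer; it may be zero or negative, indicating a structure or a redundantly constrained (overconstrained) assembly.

M = -3

L=1 J1=0 J2=0
add link → L=2 J1=0 J2=0
PS@1,0 dof=2 J2 → L=2 J1=0 J2=1
add link → L=3 J1=0 J2=1
PS@1,2 dof=2 J2 → L=3 J1=0 J2=2
add link → L=4 J1=0 J2=2
P@3,1 dof=1 J1 → L=4 J1=1 J2=2
P@2,3 dof=1 J1 → L=4 J1=2 J2=2
P@0,2 dof=1 J1 → L=4 J1=3 J2=2
P@0,3 dof=1 J1 → L=4 J1=4 J2=2
add link → L=5 J1=4 J2=2
C@3,4 dof=2 J2 → L=5 J1=4 J2=3
R@0,4 dof=1 J1 → L=5 J1=5 J2=3
PS@4,2 dof=2 J2 → L=5 J1=5 J2=4
PS@4,1 dof=2 J2 → L=5 J1=5 J2=5
M=3(L−1)−2J1−J2=3·4−2·5−5=-3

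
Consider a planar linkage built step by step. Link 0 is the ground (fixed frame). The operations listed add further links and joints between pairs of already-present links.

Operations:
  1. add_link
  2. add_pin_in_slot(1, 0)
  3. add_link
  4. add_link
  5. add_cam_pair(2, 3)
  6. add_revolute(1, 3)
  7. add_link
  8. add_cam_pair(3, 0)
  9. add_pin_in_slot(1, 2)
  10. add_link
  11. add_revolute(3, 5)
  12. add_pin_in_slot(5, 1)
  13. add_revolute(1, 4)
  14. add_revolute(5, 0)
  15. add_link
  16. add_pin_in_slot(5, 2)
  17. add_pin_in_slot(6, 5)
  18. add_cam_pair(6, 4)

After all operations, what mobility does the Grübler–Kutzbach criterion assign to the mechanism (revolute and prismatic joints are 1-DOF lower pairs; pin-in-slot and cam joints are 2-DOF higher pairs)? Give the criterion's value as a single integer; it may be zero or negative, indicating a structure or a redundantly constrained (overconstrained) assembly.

[1;0;0] (link 0 is ground)
L+ [2;0;0]
PS(1,0)∈J2 [2;0;1]
L+ [3;0;1]
L+ [4;0;1]
C(2,3)∈J2 [4;0;2]
R(1,3)∈J1 [4;1;2]
L+ [5;1;2]
C(3,0)∈J2 [5;1;3]
PS(1,2)∈J2 [5;1;4]
L+ [6;1;4]
R(3,5)∈J1 [6;2;4]
PS(5,1)∈J2 [6;2;5]
R(1,4)∈J1 [6;3;5]
R(5,0)∈J1 [6;4;5]
L+ [7;4;5]
PS(5,2)∈J2 [7;4;6]
PS(6,5)∈J2 [7;4;7]
C(6,4)∈J2 [7;4;8]
mobility = 18 − 8 − 8 = 2

M = 2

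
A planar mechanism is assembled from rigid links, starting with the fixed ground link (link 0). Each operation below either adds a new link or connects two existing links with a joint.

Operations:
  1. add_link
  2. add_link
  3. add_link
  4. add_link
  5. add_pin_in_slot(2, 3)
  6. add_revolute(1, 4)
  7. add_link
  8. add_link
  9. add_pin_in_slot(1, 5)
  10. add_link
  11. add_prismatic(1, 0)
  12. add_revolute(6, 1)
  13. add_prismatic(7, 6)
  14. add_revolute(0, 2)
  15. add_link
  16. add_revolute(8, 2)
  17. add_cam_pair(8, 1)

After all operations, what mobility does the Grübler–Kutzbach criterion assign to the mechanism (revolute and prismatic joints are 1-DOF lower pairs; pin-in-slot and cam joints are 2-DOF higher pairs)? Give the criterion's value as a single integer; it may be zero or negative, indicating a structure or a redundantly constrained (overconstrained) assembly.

M = 9

(L,J1,J2)=(1,0,0); link0 fixed
link1: (2,0,0)
link2: (3,0,0)
link3: (4,0,0)
link4: (5,0,0)
PS 2-3 [J2]: (5,0,1)
R 1-4 [J1]: (5,1,1)
link5: (6,1,1)
link6: (7,1,1)
PS 1-5 [J2]: (7,1,2)
link7: (8,1,2)
P 1-0 [J1]: (8,2,2)
R 6-1 [J1]: (8,3,2)
P 7-6 [J1]: (8,4,2)
R 0-2 [J1]: (8,5,2)
link8: (9,5,2)
R 8-2 [J1]: (9,6,2)
C 8-1 [J2]: (9,6,3)
Grübler: 3·8 − 2·6 − 3 = 9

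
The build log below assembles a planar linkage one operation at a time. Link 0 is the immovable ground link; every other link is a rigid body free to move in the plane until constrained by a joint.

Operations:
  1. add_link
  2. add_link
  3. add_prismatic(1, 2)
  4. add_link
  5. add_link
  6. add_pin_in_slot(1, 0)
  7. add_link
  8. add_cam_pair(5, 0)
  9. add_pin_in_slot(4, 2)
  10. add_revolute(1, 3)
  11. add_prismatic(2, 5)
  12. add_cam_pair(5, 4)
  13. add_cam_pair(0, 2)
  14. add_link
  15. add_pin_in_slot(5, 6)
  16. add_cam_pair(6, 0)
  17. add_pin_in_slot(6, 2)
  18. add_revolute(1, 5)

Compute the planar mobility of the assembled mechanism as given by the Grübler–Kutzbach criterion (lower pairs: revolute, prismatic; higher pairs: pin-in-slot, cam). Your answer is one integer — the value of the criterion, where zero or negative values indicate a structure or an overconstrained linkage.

M = 2

[1;0;0] (link 0 is ground)
L+ [2;0;0]
L+ [3;0;0]
P(1,2)∈J1 [3;1;0]
L+ [4;1;0]
L+ [5;1;0]
PS(1,0)∈J2 [5;1;1]
L+ [6;1;1]
C(5,0)∈J2 [6;1;2]
PS(4,2)∈J2 [6;1;3]
R(1,3)∈J1 [6;2;3]
P(2,5)∈J1 [6;3;3]
C(5,4)∈J2 [6;3;4]
C(0,2)∈J2 [6;3;5]
L+ [7;3;5]
PS(5,6)∈J2 [7;3;6]
C(6,0)∈J2 [7;3;7]
PS(6,2)∈J2 [7;3;8]
R(1,5)∈J1 [7;4;8]
mobility = 18 − 8 − 8 = 2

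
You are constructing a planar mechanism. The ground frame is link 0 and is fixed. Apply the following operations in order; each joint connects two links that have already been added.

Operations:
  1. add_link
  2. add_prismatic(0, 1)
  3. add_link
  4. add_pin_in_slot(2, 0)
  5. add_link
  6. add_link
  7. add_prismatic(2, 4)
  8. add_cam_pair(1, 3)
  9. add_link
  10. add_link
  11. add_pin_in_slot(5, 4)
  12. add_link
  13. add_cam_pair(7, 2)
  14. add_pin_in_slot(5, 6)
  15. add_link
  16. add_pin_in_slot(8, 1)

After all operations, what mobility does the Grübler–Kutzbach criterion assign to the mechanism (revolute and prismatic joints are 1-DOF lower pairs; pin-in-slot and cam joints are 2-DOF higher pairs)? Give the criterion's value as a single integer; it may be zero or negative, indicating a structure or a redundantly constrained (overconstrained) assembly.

M = 14

[1;0;0] (link 0 is ground)
L+ [2;0;0]
P(0,1)∈J1 [2;1;0]
L+ [3;1;0]
PS(2,0)∈J2 [3;1;1]
L+ [4;1;1]
L+ [5;1;1]
P(2,4)∈J1 [5;2;1]
C(1,3)∈J2 [5;2;2]
L+ [6;2;2]
L+ [7;2;2]
PS(5,4)∈J2 [7;2;3]
L+ [8;2;3]
C(7,2)∈J2 [8;2;4]
PS(5,6)∈J2 [8;2;5]
L+ [9;2;5]
PS(8,1)∈J2 [9;2;6]
mobility = 24 − 4 − 6 = 14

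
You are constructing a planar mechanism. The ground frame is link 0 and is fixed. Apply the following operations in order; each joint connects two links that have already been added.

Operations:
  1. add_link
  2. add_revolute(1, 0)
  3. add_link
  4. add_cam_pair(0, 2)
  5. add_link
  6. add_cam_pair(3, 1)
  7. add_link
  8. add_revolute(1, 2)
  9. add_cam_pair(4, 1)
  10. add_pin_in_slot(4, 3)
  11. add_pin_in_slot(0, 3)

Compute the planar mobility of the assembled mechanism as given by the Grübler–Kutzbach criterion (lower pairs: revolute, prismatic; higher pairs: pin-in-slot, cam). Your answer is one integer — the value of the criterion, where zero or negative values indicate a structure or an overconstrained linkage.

ground; <1,0,0>
#1 <2,0,0>
R:1↔0 J1 <2,1,0>
#2 <3,1,0>
C:0↔2 J2 <3,1,1>
#3 <4,1,1>
C:3↔1 J2 <4,1,2>
#4 <5,1,2>
R:1↔2 J1 <5,2,2>
C:4↔1 J2 <5,2,3>
PS:4↔3 J2 <5,2,4>
PS:0↔3 J2 <5,2,5>
3×4 − 2×2 − 1×5 = 3

M = 3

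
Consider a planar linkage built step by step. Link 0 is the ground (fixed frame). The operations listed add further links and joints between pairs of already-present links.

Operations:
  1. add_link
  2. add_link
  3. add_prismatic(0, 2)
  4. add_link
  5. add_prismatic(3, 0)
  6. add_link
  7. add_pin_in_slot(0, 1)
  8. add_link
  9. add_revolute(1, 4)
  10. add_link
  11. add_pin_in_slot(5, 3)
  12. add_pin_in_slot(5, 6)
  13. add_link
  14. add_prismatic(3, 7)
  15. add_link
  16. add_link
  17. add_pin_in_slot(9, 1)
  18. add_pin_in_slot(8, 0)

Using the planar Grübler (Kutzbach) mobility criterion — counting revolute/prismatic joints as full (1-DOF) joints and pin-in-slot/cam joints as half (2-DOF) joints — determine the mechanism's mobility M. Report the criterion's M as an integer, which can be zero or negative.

[1;0;0] (link 0 is ground)
L+ [2;0;0]
L+ [3;0;0]
P(0,2)∈J1 [3;1;0]
L+ [4;1;0]
P(3,0)∈J1 [4;2;0]
L+ [5;2;0]
PS(0,1)∈J2 [5;2;1]
L+ [6;2;1]
R(1,4)∈J1 [6;3;1]
L+ [7;3;1]
PS(5,3)∈J2 [7;3;2]
PS(5,6)∈J2 [7;3;3]
L+ [8;3;3]
P(3,7)∈J1 [8;4;3]
L+ [9;4;3]
L+ [10;4;3]
PS(9,1)∈J2 [10;4;4]
PS(8,0)∈J2 [10;4;5]
mobility = 27 − 8 − 5 = 14

M = 14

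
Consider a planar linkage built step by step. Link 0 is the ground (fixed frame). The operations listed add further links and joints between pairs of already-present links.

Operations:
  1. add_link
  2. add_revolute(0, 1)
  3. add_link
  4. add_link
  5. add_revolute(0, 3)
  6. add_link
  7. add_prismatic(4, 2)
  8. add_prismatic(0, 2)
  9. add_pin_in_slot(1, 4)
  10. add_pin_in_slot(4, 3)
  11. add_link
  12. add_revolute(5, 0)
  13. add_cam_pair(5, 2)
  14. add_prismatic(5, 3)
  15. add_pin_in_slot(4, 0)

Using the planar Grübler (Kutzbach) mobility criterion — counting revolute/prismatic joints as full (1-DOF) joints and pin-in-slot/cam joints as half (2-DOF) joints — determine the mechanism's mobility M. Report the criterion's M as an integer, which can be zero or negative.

(L,J1,J2)=(1,0,0); link0 fixed
link1: (2,0,0)
R 0-1 [J1]: (2,1,0)
link2: (3,1,0)
link3: (4,1,0)
R 0-3 [J1]: (4,2,0)
link4: (5,2,0)
P 4-2 [J1]: (5,3,0)
P 0-2 [J1]: (5,4,0)
PS 1-4 [J2]: (5,4,1)
PS 4-3 [J2]: (5,4,2)
link5: (6,4,2)
R 5-0 [J1]: (6,5,2)
C 5-2 [J2]: (6,5,3)
P 5-3 [J1]: (6,6,3)
PS 4-0 [J2]: (6,6,4)
Grübler: 3·5 − 2·6 − 4 = -1

M = -1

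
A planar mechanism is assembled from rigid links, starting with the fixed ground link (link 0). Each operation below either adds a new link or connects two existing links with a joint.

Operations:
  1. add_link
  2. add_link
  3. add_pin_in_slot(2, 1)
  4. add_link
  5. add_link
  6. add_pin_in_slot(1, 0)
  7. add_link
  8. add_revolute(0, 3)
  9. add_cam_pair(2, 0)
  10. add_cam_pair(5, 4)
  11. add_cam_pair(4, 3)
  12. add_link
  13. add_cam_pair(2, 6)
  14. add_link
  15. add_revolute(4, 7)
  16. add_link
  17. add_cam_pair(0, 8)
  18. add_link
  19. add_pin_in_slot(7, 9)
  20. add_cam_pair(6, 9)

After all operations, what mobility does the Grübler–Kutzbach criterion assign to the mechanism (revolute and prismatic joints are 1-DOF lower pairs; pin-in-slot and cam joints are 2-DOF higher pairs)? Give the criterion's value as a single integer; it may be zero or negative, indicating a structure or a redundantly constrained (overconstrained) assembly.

ground; <1,0,0>
#1 <2,0,0>
#2 <3,0,0>
PS:2↔1 J2 <3,0,1>
#3 <4,0,1>
#4 <5,0,1>
PS:1↔0 J2 <5,0,2>
#5 <6,0,2>
R:0↔3 J1 <6,1,2>
C:2↔0 J2 <6,1,3>
C:5↔4 J2 <6,1,4>
C:4↔3 J2 <6,1,5>
#6 <7,1,5>
C:2↔6 J2 <7,1,6>
#7 <8,1,6>
R:4↔7 J1 <8,2,6>
#8 <9,2,6>
C:0↔8 J2 <9,2,7>
#9 <10,2,7>
PS:7↔9 J2 <10,2,8>
C:6↔9 J2 <10,2,9>
3×9 − 2×2 − 1×9 = 14

M = 14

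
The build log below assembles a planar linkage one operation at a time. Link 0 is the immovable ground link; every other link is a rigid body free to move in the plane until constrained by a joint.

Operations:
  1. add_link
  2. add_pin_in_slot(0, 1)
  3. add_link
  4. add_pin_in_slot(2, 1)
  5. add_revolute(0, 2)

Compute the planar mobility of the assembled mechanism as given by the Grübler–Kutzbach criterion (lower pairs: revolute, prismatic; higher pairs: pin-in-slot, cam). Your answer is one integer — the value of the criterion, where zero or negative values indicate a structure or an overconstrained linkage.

M = 2

[1;0;0] (link 0 is ground)
L+ [2;0;0]
PS(0,1)∈J2 [2;0;1]
L+ [3;0;1]
PS(2,1)∈J2 [3;0;2]
R(0,2)∈J1 [3;1;2]
mobility = 6 − 2 − 2 = 2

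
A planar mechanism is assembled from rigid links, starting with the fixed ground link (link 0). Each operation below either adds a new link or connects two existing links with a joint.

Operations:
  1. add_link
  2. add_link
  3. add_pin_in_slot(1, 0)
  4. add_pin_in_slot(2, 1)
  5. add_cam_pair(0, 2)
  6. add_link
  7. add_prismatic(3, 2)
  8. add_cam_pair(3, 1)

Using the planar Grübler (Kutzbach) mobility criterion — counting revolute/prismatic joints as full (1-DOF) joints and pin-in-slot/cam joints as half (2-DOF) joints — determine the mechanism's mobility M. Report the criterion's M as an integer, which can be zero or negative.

M = 3

ground; <1,0,0>
#1 <2,0,0>
#2 <3,0,0>
PS:1↔0 J2 <3,0,1>
PS:2↔1 J2 <3,0,2>
C:0↔2 J2 <3,0,3>
#3 <4,0,3>
P:3↔2 J1 <4,1,3>
C:3↔1 J2 <4,1,4>
3×3 − 2×1 − 1×4 = 3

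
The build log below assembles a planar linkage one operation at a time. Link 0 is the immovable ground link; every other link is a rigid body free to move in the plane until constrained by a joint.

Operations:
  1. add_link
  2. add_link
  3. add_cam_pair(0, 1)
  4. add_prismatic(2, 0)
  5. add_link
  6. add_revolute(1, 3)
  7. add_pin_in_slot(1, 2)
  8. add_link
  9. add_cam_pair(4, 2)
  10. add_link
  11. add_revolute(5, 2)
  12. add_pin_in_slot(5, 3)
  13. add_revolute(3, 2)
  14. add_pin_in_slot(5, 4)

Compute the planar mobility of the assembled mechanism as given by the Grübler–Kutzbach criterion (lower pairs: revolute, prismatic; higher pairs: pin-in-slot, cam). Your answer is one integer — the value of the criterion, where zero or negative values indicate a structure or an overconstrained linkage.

(L,J1,J2)=(1,0,0); link0 fixed
link1: (2,0,0)
link2: (3,0,0)
C 0-1 [J2]: (3,0,1)
P 2-0 [J1]: (3,1,1)
link3: (4,1,1)
R 1-3 [J1]: (4,2,1)
PS 1-2 [J2]: (4,2,2)
link4: (5,2,2)
C 4-2 [J2]: (5,2,3)
link5: (6,2,3)
R 5-2 [J1]: (6,3,3)
PS 5-3 [J2]: (6,3,4)
R 3-2 [J1]: (6,4,4)
PS 5-4 [J2]: (6,4,5)
Grübler: 3·5 − 2·4 − 5 = 2

M = 2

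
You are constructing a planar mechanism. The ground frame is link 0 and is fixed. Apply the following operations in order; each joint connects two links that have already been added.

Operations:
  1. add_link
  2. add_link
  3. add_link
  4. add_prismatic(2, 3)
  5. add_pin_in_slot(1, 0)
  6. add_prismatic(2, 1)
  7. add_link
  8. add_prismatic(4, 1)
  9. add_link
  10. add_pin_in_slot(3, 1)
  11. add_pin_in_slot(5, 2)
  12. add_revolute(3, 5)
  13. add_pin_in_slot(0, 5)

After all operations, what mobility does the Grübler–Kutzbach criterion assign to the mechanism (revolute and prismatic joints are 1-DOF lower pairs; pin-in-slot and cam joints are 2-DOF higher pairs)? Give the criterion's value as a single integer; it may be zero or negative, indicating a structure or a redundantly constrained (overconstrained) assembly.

L=1 J1=0 J2=0
add link → L=2 J1=0 J2=0
add link → L=3 J1=0 J2=0
add link → L=4 J1=0 J2=0
P@2,3 dof=1 J1 → L=4 J1=1 J2=0
PS@1,0 dof=2 J2 → L=4 J1=1 J2=1
P@2,1 dof=1 J1 → L=4 J1=2 J2=1
add link → L=5 J1=2 J2=1
P@4,1 dof=1 J1 → L=5 J1=3 J2=1
add link → L=6 J1=3 J2=1
PS@3,1 dof=2 J2 → L=6 J1=3 J2=2
PS@5,2 dof=2 J2 → L=6 J1=3 J2=3
R@3,5 dof=1 J1 → L=6 J1=4 J2=3
PS@0,5 dof=2 J2 → L=6 J1=4 J2=4
M=3(L−1)−2J1−J2=3·5−2·4−4=3

M = 3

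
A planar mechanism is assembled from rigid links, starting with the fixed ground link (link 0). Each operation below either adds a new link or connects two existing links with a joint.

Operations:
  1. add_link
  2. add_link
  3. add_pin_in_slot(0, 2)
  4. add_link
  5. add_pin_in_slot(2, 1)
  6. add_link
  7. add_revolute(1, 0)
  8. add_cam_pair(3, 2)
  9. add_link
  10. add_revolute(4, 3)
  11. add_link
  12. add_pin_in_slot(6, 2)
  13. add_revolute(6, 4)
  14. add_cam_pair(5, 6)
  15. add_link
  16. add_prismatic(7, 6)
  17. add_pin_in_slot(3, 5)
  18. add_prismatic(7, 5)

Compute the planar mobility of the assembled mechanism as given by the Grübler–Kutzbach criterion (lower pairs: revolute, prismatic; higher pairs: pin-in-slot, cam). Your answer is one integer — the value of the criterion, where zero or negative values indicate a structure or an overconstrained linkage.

L=1 J1=0 J2=0
add link → L=2 J1=0 J2=0
add link → L=3 J1=0 J2=0
PS@0,2 dof=2 J2 → L=3 J1=0 J2=1
add link → L=4 J1=0 J2=1
PS@2,1 dof=2 J2 → L=4 J1=0 J2=2
add link → L=5 J1=0 J2=2
R@1,0 dof=1 J1 → L=5 J1=1 J2=2
C@3,2 dof=2 J2 → L=5 J1=1 J2=3
add link → L=6 J1=1 J2=3
R@4,3 dof=1 J1 → L=6 J1=2 J2=3
add link → L=7 J1=2 J2=3
PS@6,2 dof=2 J2 → L=7 J1=2 J2=4
R@6,4 dof=1 J1 → L=7 J1=3 J2=4
C@5,6 dof=2 J2 → L=7 J1=3 J2=5
add link → L=8 J1=3 J2=5
P@7,6 dof=1 J1 → L=8 J1=4 J2=5
PS@3,5 dof=2 J2 → L=8 J1=4 J2=6
P@7,5 dof=1 J1 → L=8 J1=5 J2=6
M=3(L−1)−2J1−J2=3·7−2·5−6=5

M = 5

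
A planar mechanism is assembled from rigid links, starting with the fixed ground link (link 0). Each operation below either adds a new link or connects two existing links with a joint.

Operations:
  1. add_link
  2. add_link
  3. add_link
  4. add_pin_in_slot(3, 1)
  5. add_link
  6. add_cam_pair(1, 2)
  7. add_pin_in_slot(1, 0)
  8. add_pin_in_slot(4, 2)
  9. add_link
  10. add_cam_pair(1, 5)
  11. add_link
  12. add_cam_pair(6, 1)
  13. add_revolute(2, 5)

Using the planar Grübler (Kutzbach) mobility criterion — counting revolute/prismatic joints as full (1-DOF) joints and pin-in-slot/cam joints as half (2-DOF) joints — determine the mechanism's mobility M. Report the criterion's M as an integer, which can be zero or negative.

L=1 J1=0 J2=0
add link → L=2 J1=0 J2=0
add link → L=3 J1=0 J2=0
add link → L=4 J1=0 J2=0
PS@3,1 dof=2 J2 → L=4 J1=0 J2=1
add link → L=5 J1=0 J2=1
C@1,2 dof=2 J2 → L=5 J1=0 J2=2
PS@1,0 dof=2 J2 → L=5 J1=0 J2=3
PS@4,2 dof=2 J2 → L=5 J1=0 J2=4
add link → L=6 J1=0 J2=4
C@1,5 dof=2 J2 → L=6 J1=0 J2=5
add link → L=7 J1=0 J2=5
C@6,1 dof=2 J2 → L=7 J1=0 J2=6
R@2,5 dof=1 J1 → L=7 J1=1 J2=6
M=3(L−1)−2J1−J2=3·6−2·1−6=10

M = 10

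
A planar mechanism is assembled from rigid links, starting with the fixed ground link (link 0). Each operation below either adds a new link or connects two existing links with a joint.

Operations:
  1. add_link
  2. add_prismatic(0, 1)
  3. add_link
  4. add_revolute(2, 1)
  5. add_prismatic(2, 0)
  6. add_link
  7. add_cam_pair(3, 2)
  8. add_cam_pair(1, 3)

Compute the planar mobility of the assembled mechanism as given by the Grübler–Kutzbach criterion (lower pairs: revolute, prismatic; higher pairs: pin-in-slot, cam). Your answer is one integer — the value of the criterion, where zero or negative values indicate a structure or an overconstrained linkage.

M = 1

link 0 = ground. State L|J1|J2 = 1|0|0
+link1  2|0|0
P(0,1) f=1→J1  2|1|0
+link2  3|1|0
R(2,1) f=1→J1  3|2|0
P(2,0) f=1→J1  3|3|0
+link3  4|3|0
C(3,2) f=2→J2  4|3|1
C(1,3) f=2→J2  4|3|2
M = 3(4−1)−2·3−2 = 9−6−2 = 1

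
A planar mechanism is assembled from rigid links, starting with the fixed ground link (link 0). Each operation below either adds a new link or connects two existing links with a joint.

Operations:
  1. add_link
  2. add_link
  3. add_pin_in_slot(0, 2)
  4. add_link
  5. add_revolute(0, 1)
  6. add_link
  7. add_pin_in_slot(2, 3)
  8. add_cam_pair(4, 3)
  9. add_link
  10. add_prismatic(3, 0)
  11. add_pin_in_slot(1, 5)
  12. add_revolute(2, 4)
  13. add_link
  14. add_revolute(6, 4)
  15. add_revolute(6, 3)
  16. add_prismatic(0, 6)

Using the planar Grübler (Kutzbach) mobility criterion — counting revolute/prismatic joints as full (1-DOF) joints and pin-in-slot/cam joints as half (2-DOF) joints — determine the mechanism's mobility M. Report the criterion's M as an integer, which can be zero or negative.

M = 2

ground; <1,0,0>
#1 <2,0,0>
#2 <3,0,0>
PS:0↔2 J2 <3,0,1>
#3 <4,0,1>
R:0↔1 J1 <4,1,1>
#4 <5,1,1>
PS:2↔3 J2 <5,1,2>
C:4↔3 J2 <5,1,3>
#5 <6,1,3>
P:3↔0 J1 <6,2,3>
PS:1↔5 J2 <6,2,4>
R:2↔4 J1 <6,3,4>
#6 <7,3,4>
R:6↔4 J1 <7,4,4>
R:6↔3 J1 <7,5,4>
P:0↔6 J1 <7,6,4>
3×6 − 2×6 − 1×4 = 2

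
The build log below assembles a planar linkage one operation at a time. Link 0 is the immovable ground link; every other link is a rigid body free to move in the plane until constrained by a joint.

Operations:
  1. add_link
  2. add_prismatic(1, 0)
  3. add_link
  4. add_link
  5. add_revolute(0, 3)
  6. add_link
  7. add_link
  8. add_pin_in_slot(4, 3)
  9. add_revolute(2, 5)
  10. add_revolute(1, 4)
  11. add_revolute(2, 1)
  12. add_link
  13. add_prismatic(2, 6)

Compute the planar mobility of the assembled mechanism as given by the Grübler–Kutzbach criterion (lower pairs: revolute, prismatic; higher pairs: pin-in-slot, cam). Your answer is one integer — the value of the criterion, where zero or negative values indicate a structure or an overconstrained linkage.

link 0 = ground. State L|J1|J2 = 1|0|0
+link1  2|0|0
P(1,0) f=1→J1  2|1|0
+link2  3|1|0
+link3  4|1|0
R(0,3) f=1→J1  4|2|0
+link4  5|2|0
+link5  6|2|0
PS(4,3) f=2→J2  6|2|1
R(2,5) f=1→J1  6|3|1
R(1,4) f=1→J1  6|4|1
R(2,1) f=1→J1  6|5|1
+link6  7|5|1
P(2,6) f=1→J1  7|6|1
M = 3(7−1)−2·6−1 = 18−12−1 = 5

M = 5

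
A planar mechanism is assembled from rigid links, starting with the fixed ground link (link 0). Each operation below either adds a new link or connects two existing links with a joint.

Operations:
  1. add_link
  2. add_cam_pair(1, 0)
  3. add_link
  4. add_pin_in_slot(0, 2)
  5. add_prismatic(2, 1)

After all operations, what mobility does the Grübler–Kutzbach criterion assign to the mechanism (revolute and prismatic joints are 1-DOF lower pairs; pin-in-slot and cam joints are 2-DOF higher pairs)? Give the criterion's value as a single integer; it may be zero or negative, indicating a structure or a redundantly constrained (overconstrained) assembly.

M = 2

ground; <1,0,0>
#1 <2,0,0>
C:1↔0 J2 <2,0,1>
#2 <3,0,1>
PS:0↔2 J2 <3,0,2>
P:2↔1 J1 <3,1,2>
3×2 − 2×1 − 1×2 = 2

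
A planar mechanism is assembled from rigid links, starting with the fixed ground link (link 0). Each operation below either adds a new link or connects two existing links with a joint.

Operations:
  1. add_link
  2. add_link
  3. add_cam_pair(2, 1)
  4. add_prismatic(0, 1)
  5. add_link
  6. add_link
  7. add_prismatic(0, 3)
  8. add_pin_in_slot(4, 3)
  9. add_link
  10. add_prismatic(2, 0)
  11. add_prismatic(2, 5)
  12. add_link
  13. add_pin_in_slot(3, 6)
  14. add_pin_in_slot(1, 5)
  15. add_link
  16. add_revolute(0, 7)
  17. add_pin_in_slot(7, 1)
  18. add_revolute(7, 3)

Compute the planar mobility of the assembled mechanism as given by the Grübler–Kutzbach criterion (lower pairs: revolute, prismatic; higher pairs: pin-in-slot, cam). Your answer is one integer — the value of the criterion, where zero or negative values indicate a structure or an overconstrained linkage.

M = 4

link 0 = ground. State L|J1|J2 = 1|0|0
+link1  2|0|0
+link2  3|0|0
C(2,1) f=2→J2  3|0|1
P(0,1) f=1→J1  3|1|1
+link3  4|1|1
+link4  5|1|1
P(0,3) f=1→J1  5|2|1
PS(4,3) f=2→J2  5|2|2
+link5  6|2|2
P(2,0) f=1→J1  6|3|2
P(2,5) f=1→J1  6|4|2
+link6  7|4|2
PS(3,6) f=2→J2  7|4|3
PS(1,5) f=2→J2  7|4|4
+link7  8|4|4
R(0,7) f=1→J1  8|5|4
PS(7,1) f=2→J2  8|5|5
R(7,3) f=1→J1  8|6|5
M = 3(8−1)−2·6−5 = 21−12−5 = 4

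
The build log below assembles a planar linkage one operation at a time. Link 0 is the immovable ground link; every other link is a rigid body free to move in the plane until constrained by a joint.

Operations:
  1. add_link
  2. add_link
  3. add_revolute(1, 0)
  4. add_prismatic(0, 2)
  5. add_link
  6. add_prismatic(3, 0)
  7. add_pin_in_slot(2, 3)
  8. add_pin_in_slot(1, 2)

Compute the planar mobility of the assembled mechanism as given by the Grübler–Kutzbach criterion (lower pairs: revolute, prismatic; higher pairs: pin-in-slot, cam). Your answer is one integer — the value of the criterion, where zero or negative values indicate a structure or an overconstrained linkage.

(L,J1,J2)=(1,0,0); link0 fixed
link1: (2,0,0)
link2: (3,0,0)
R 1-0 [J1]: (3,1,0)
P 0-2 [J1]: (3,2,0)
link3: (4,2,0)
P 3-0 [J1]: (4,3,0)
PS 2-3 [J2]: (4,3,1)
PS 1-2 [J2]: (4,3,2)
Grübler: 3·3 − 2·3 − 2 = 1

M = 1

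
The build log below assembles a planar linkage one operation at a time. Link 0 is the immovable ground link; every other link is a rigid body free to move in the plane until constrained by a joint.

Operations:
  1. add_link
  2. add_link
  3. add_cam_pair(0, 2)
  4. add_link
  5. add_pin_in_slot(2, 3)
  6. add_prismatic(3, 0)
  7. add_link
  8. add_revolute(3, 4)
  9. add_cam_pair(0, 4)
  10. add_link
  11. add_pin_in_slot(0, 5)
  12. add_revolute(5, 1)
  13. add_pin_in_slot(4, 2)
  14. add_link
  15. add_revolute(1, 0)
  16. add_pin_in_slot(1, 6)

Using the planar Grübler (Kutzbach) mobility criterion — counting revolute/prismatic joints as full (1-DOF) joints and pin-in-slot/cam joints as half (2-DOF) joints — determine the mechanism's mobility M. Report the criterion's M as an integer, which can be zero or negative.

L=1 J1=0 J2=0
add link → L=2 J1=0 J2=0
add link → L=3 J1=0 J2=0
C@0,2 dof=2 J2 → L=3 J1=0 J2=1
add link → L=4 J1=0 J2=1
PS@2,3 dof=2 J2 → L=4 J1=0 J2=2
P@3,0 dof=1 J1 → L=4 J1=1 J2=2
add link → L=5 J1=1 J2=2
R@3,4 dof=1 J1 → L=5 J1=2 J2=2
C@0,4 dof=2 J2 → L=5 J1=2 J2=3
add link → L=6 J1=2 J2=3
PS@0,5 dof=2 J2 → L=6 J1=2 J2=4
R@5,1 dof=1 J1 → L=6 J1=3 J2=4
PS@4,2 dof=2 J2 → L=6 J1=3 J2=5
add link → L=7 J1=3 J2=5
R@1,0 dof=1 J1 → L=7 J1=4 J2=5
PS@1,6 dof=2 J2 → L=7 J1=4 J2=6
M=3(L−1)−2J1−J2=3·6−2·4−6=4

M = 4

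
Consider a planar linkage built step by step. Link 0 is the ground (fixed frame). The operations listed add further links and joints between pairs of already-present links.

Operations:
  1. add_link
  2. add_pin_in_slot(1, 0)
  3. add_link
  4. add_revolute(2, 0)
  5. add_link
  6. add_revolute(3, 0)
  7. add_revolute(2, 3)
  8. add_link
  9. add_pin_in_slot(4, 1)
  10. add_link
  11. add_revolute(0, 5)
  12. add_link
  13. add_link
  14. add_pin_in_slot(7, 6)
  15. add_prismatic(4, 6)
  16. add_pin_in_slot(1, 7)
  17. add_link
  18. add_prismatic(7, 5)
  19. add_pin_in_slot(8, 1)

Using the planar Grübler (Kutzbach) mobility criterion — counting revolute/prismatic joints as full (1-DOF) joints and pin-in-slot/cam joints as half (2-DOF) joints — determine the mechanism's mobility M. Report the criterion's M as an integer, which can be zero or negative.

M = 7

[1;0;0] (link 0 is ground)
L+ [2;0;0]
PS(1,0)∈J2 [2;0;1]
L+ [3;0;1]
R(2,0)∈J1 [3;1;1]
L+ [4;1;1]
R(3,0)∈J1 [4;2;1]
R(2,3)∈J1 [4;3;1]
L+ [5;3;1]
PS(4,1)∈J2 [5;3;2]
L+ [6;3;2]
R(0,5)∈J1 [6;4;2]
L+ [7;4;2]
L+ [8;4;2]
PS(7,6)∈J2 [8;4;3]
P(4,6)∈J1 [8;5;3]
PS(1,7)∈J2 [8;5;4]
L+ [9;5;4]
P(7,5)∈J1 [9;6;4]
PS(8,1)∈J2 [9;6;5]
mobility = 24 − 12 − 5 = 7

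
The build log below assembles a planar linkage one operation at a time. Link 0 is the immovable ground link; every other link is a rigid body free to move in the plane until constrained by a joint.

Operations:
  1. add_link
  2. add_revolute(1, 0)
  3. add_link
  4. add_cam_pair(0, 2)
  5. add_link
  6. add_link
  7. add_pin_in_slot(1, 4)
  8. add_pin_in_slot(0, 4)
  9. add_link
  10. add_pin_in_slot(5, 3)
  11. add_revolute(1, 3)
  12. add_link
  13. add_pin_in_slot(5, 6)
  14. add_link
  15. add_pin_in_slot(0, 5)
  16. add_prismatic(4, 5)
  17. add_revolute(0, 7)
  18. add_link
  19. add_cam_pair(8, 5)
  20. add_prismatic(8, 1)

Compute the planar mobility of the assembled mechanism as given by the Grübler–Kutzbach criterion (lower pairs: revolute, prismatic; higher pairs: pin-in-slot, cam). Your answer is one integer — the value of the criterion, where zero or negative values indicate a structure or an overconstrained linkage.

[1;0;0] (link 0 is ground)
L+ [2;0;0]
R(1,0)∈J1 [2;1;0]
L+ [3;1;0]
C(0,2)∈J2 [3;1;1]
L+ [4;1;1]
L+ [5;1;1]
PS(1,4)∈J2 [5;1;2]
PS(0,4)∈J2 [5;1;3]
L+ [6;1;3]
PS(5,3)∈J2 [6;1;4]
R(1,3)∈J1 [6;2;4]
L+ [7;2;4]
PS(5,6)∈J2 [7;2;5]
L+ [8;2;5]
PS(0,5)∈J2 [8;2;6]
P(4,5)∈J1 [8;3;6]
R(0,7)∈J1 [8;4;6]
L+ [9;4;6]
C(8,5)∈J2 [9;4;7]
P(8,1)∈J1 [9;5;7]
mobility = 24 − 10 − 7 = 7

M = 7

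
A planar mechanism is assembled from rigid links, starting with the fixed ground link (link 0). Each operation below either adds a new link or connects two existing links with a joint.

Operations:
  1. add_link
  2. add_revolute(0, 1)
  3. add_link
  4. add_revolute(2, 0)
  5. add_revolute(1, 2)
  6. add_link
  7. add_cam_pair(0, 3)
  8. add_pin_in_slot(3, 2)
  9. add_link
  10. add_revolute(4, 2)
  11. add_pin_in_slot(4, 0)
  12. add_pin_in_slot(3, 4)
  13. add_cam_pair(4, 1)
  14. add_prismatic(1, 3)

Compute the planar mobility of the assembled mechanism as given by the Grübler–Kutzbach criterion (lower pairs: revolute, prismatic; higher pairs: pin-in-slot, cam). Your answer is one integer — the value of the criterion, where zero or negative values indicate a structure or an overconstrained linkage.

M = -3

link 0 = ground. State L|J1|J2 = 1|0|0
+link1  2|0|0
R(0,1) f=1→J1  2|1|0
+link2  3|1|0
R(2,0) f=1→J1  3|2|0
R(1,2) f=1→J1  3|3|0
+link3  4|3|0
C(0,3) f=2→J2  4|3|1
PS(3,2) f=2→J2  4|3|2
+link4  5|3|2
R(4,2) f=1→J1  5|4|2
PS(4,0) f=2→J2  5|4|3
PS(3,4) f=2→J2  5|4|4
C(4,1) f=2→J2  5|4|5
P(1,3) f=1→J1  5|5|5
M = 3(5−1)−2·5−5 = 12−10−5 = -3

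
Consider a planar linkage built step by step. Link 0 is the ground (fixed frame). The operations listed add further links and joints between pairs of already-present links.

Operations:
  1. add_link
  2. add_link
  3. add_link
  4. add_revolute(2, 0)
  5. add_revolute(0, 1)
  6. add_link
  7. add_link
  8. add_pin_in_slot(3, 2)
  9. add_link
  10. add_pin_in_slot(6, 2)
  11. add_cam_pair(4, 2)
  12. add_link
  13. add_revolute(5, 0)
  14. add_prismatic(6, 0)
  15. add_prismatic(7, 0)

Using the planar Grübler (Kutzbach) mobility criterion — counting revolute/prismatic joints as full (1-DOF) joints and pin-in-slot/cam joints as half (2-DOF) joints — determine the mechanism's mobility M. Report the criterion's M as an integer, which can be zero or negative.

M = 8

ground; <1,0,0>
#1 <2,0,0>
#2 <3,0,0>
#3 <4,0,0>
R:2↔0 J1 <4,1,0>
R:0↔1 J1 <4,2,0>
#4 <5,2,0>
#5 <6,2,0>
PS:3↔2 J2 <6,2,1>
#6 <7,2,1>
PS:6↔2 J2 <7,2,2>
C:4↔2 J2 <7,2,3>
#7 <8,2,3>
R:5↔0 J1 <8,3,3>
P:6↔0 J1 <8,4,3>
P:7↔0 J1 <8,5,3>
3×7 − 2×5 − 1×3 = 8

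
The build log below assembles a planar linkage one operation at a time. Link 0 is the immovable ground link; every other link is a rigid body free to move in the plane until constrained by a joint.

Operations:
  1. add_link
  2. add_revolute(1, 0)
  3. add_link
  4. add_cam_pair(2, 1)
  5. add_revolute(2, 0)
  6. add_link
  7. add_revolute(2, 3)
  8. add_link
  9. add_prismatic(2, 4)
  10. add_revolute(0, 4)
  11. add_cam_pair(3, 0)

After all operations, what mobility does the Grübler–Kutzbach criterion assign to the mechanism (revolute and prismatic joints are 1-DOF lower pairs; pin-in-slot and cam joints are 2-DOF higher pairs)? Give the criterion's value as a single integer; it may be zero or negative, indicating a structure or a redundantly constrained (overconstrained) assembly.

link 0 = ground. State L|J1|J2 = 1|0|0
+link1  2|0|0
R(1,0) f=1→J1  2|1|0
+link2  3|1|0
C(2,1) f=2→J2  3|1|1
R(2,0) f=1→J1  3|2|1
+link3  4|2|1
R(2,3) f=1→J1  4|3|1
+link4  5|3|1
P(2,4) f=1→J1  5|4|1
R(0,4) f=1→J1  5|5|1
C(3,0) f=2→J2  5|5|2
M = 3(5−1)−2·5−2 = 12−10−2 = 0

M = 0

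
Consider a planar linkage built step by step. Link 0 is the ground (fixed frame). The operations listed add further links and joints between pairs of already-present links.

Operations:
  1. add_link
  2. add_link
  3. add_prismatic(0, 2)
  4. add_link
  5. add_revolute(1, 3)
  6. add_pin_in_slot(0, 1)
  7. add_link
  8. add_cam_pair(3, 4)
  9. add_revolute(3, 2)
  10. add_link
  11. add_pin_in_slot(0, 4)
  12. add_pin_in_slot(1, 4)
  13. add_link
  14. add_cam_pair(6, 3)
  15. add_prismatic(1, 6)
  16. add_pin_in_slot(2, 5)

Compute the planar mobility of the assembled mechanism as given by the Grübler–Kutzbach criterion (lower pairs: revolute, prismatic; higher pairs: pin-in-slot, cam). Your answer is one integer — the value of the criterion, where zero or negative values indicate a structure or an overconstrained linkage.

M = 4

(L,J1,J2)=(1,0,0); link0 fixed
link1: (2,0,0)
link2: (3,0,0)
P 0-2 [J1]: (3,1,0)
link3: (4,1,0)
R 1-3 [J1]: (4,2,0)
PS 0-1 [J2]: (4,2,1)
link4: (5,2,1)
C 3-4 [J2]: (5,2,2)
R 3-2 [J1]: (5,3,2)
link5: (6,3,2)
PS 0-4 [J2]: (6,3,3)
PS 1-4 [J2]: (6,3,4)
link6: (7,3,4)
C 6-3 [J2]: (7,3,5)
P 1-6 [J1]: (7,4,5)
PS 2-5 [J2]: (7,4,6)
Grübler: 3·6 − 2·4 − 6 = 4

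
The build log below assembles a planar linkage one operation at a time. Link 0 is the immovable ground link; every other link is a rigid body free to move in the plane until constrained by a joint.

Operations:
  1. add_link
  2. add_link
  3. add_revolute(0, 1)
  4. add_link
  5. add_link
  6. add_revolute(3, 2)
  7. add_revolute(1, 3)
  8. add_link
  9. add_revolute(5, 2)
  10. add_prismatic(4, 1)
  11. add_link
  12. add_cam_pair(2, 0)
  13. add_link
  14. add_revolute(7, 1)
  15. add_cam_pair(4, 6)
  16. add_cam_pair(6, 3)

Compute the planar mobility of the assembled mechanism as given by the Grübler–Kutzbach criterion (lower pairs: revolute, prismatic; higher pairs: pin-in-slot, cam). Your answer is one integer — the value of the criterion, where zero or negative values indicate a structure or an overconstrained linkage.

(L,J1,J2)=(1,0,0); link0 fixed
link1: (2,0,0)
link2: (3,0,0)
R 0-1 [J1]: (3,1,0)
link3: (4,1,0)
link4: (5,1,0)
R 3-2 [J1]: (5,2,0)
R 1-3 [J1]: (5,3,0)
link5: (6,3,0)
R 5-2 [J1]: (6,4,0)
P 4-1 [J1]: (6,5,0)
link6: (7,5,0)
C 2-0 [J2]: (7,5,1)
link7: (8,5,1)
R 7-1 [J1]: (8,6,1)
C 4-6 [J2]: (8,6,2)
C 6-3 [J2]: (8,6,3)
Grübler: 3·7 − 2·6 − 3 = 6

M = 6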